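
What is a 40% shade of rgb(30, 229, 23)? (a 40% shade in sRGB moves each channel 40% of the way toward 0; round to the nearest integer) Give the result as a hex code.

#12890e

A 40% shade moves each channel 40% toward 0:
  R: 30 − 12 = 18 → 18
  G: 229 − 91.6 = 137.4 → 137
  B: 23 + 0.4×(0−23) = 23 − 9.2 = 13.8 → 14
rgb(18, 137, 14) = #12890e.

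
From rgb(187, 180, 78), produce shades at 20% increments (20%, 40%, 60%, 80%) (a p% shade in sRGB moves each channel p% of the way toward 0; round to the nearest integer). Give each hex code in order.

20%: (187 − 37.4 = 149.6→150, 180 − 36 = 144→144, 78 − 15.6 = 62.4→62) → #96903e
40%: (187 − 74.8 = 112.2→112, 180 − 72 = 108→108, 78 − 31.2 = 46.8→47) → #706c2f
60%: (187 − 112.2 = 74.8→75, 180 − 108 = 72→72, 78 − 46.8 = 31.2→31) → #4b481f
80%: (187 − 149.6 = 37.4→37, 180 − 144 = 36→36, 78 − 62.4 = 15.6→16) → #252410

#96903e, #706c2f, #4b481f, #252410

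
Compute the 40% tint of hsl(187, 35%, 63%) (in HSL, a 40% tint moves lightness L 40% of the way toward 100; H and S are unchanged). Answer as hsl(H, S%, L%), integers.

L moves 40% from 63 toward 100: 63 + 14.8 = 77.8 → 78.
H and S are unchanged.

hsl(187, 35%, 78%)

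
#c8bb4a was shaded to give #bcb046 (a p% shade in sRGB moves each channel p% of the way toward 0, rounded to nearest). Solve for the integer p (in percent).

6%

#c8bb4a is rgb(200, 187, 74); #bcb046 is rgb(188, 176, 70).
On the R channel (widest range): 188 ≈ 200 + (p/100)(0 − 200), so p ≈ 100×(188 − 200)/(0 − 200) = -1200/-200 = 6.00.
p = 6 reproduces all three channels after rounding.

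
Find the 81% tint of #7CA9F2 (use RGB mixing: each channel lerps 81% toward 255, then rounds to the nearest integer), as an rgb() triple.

#7CA9F2 is rgb(124, 169, 242).
An 81% tint moves each channel 81% toward 255:
  R: 124 + 106.11 = 230.11 → 230
  G: 169 + 0.81×(255−169) = 169 + 69.66 = 238.66 → 239
  B: 242 + 0.81×(255−242) = 242 + 10.53 = 252.53 → 253

rgb(230, 239, 253)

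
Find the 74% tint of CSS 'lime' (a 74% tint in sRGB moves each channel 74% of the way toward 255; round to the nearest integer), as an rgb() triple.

CSS lime is rgb(0, 255, 0).
A 74% tint moves each channel 74% toward 255:
  R: 0 + 188.7 = 188.7 → 189
  G: 255 + 0 = 255 → 255
  B: 0 + 188.7 = 188.7 → 189

rgb(189, 255, 189)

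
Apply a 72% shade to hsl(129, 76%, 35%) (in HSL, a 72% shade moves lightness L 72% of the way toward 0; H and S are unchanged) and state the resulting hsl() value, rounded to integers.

L moves 72% from 35 toward 0: 35 − 25.2 = 9.8 → 10.
H and S are unchanged.

hsl(129, 76%, 10%)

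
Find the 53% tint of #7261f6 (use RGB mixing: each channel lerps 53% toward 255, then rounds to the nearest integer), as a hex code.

#bdb5fb

#7261f6 is rgb(114, 97, 246).
Per channel, c → c + 0.53(255 − c):
  R: 114 + 0.53×(255−114) = 114 + 74.73 = 188.73 → 189
  G: 97 + 0.53×(255−97) = 97 + 83.74 = 180.74 → 181
  B: 246 + 0.53×(255−246) = 246 + 4.77 = 250.77 → 251
rgb(189, 181, 251) = #bdb5fb.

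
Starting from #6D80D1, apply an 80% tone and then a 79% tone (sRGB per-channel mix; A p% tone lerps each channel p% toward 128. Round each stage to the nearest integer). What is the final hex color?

#7F8083

#6D80D1 is rgb(109, 128, 209).
Per channel, c → c + 0.8(128 − c):
  R: 109 + 0.8×(128−109) = 109 + 15.2 = 124.2 → 124
  G: 128 + 0.8×(128−128) = 128 + 0 = 128 → 128
  B: 209 + 0.8×(128−209) = 209 − 64.8 = 144.2 → 144
After the tone: rgb(124, 128, 144) = #7C8090.
A 79% tone moves each channel 79% toward 128:
  R: 124 + 0.79×(128−124) = 124 + 3.16 = 127.16 → 127
  G: 128 + 0 = 128 → 128
  B: 144 + 0.79×(128−144) = 144 − 12.64 = 131.36 → 131
rgb(127, 128, 131) = #7F8083.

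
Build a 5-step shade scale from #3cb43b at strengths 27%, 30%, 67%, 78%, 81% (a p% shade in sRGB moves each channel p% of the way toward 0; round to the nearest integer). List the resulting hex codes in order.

#2c832b, #2a7e29, #143b13, #0d280d, #0b220b

#3cb43b is rgb(60, 180, 59).
27%: (60 − 16.2 = 43.8→44, 180 − 48.6 = 131.4→131, 59 − 15.93 = 43.07→43) → #2c832b
30%: (60 − 18 = 42→42, 180 − 54 = 126→126, 59 − 17.7 = 41.3→41) → #2a7e29
67%: (60 − 40.2 = 19.8→20, 180 − 120.6 = 59.4→59, 59 − 39.53 = 19.47→19) → #143b13
78%: (60 − 46.8 = 13.2→13, 180 − 140.4 = 39.6→40, 59 − 46.02 = 12.98→13) → #0d280d
81%: (60 − 48.6 = 11.4→11, 180 − 145.8 = 34.2→34, 59 − 47.79 = 11.21→11) → #0b220b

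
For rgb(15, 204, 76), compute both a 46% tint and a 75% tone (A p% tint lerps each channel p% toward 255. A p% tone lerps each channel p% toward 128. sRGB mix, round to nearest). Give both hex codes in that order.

#7de39e, #649373

46% tint:
  R: 15 + 110.4 = 125.4 → 125
  G: 204 + 23.46 = 227.46 → 227
  B: 76 + 0.46×(255−76) = 76 + 82.34 = 158.34 → 158
  → #7de39e
75% tone:
  R: 15 + 0.75×(128−15) = 15 + 84.75 = 99.75 → 100
  G: 204 − 57 = 147 → 147
  B: 76 + 0.75×(128−76) = 76 + 39 = 115 → 115
  → #649373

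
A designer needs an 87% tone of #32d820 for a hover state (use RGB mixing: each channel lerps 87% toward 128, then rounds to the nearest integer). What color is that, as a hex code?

#32d820 is rgb(50, 216, 32).
Lerp each channel 87% toward 128:
  R: 50 + 67.86 = 117.86 → 118
  G: 216 − 76.56 = 139.44 → 139
  B: 32 + 83.52 = 115.52 → 116
rgb(118, 139, 116) = #768b74.

#768b74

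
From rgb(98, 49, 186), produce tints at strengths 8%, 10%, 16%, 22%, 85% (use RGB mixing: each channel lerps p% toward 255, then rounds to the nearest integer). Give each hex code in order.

#6F41C0, #7246C1, #7B52C5, #855EC9, #E7E0F5

8%: (98 + 12.56 = 110.56→111, 49 + 16.48 = 65.48→65, 186 + 5.52 = 191.52→192) → #6F41C0
10%: (98 + 15.7 = 113.7→114, 49 + 20.6 = 69.6→70, 186 + 6.9 = 192.9→193) → #7246C1
16%: (98 + 25.12 = 123.12→123, 49 + 32.96 = 81.96→82, 186 + 11.04 = 197.04→197) → #7B52C5
22%: (98 + 34.54 = 132.54→133, 49 + 45.32 = 94.32→94, 186 + 15.18 = 201.18→201) → #855EC9
85%: (98 + 133.45 = 231.45→231, 49 + 175.1 = 224.1→224, 186 + 58.65 = 244.65→245) → #E7E0F5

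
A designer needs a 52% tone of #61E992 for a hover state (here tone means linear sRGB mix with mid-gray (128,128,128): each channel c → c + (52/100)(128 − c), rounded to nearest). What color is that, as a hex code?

#71B289

#61E992 is rgb(97, 233, 146).
A 52% tone moves each channel 52% toward 128:
  R: 97 + 0.52×(128−97) = 97 + 16.12 = 113.12 → 113
  G: 233 − 54.6 = 178.4 → 178
  B: 146 − 9.36 = 136.64 → 137
rgb(113, 178, 137) = #71B289.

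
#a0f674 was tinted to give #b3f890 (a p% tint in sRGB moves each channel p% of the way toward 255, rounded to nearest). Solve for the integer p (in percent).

#a0f674 is rgb(160, 246, 116); #b3f890 is rgb(179, 248, 144).
On the B channel (widest range): 144 ≈ 116 + (p/100)(255 − 116), so p ≈ 100×(144 − 116)/(255 − 116) = 2800/139 = 20.14.
p = 20 reproduces all three channels after rounding.

20%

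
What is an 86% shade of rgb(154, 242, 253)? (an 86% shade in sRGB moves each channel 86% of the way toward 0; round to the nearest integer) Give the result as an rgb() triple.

Per channel, c → c + 0.86(0 − c):
  R: 154 + 0.86×(0−154) = 154 − 132.44 = 21.56 → 22
  G: 242 − 208.12 = 33.88 → 34
  B: 253 − 217.58 = 35.42 → 35

rgb(22, 34, 35)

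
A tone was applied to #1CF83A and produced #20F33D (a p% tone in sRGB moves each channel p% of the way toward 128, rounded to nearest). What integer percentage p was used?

4%

#1CF83A is rgb(28, 248, 58); #20F33D is rgb(32, 243, 61).
On the G channel (widest range): 243 ≈ 248 + (p/100)(128 − 248), so p ≈ 100×(243 − 248)/(128 − 248) = -500/-120 = 4.17.
p = 4 reproduces all three channels after rounding.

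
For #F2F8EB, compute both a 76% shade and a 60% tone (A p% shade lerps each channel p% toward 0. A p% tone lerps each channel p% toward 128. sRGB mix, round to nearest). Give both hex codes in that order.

#3A3C38, #AEB0AB

#F2F8EB is rgb(242, 248, 235).
76% shade:
  R: 242 − 183.92 = 58.08 → 58
  G: 248 − 188.48 = 59.52 → 60
  B: 235 − 178.6 = 56.4 → 56
  → #3A3C38
60% tone:
  R: 242 + 0.6×(128−242) = 242 − 68.4 = 173.6 → 174
  G: 248 − 72 = 176 → 176
  B: 235 − 64.2 = 170.8 → 171
  → #AEB0AB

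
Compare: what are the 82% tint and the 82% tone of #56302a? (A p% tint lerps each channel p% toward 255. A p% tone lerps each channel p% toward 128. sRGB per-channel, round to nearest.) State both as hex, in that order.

#56302a is rgb(86, 48, 42).
82% tint:
  R: 86 + 138.58 = 224.58 → 225
  G: 48 + 0.82×(255−48) = 48 + 169.74 = 217.74 → 218
  B: 42 + 0.82×(255−42) = 42 + 174.66 = 216.66 → 217
  → #e1dad9
82% tone:
  R: 86 + 34.44 = 120.44 → 120
  G: 48 + 0.82×(128−48) = 48 + 65.6 = 113.6 → 114
  B: 42 + 70.52 = 112.52 → 113
  → #787271

#e1dad9, #787271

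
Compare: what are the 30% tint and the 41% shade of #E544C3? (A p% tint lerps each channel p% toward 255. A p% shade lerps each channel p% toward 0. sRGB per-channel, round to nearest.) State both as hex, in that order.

#E544C3 is rgb(229, 68, 195).
30% tint:
  R: 229 + 7.8 = 236.8 → 237
  G: 68 + 0.3×(255−68) = 68 + 56.1 = 124.1 → 124
  B: 195 + 0.3×(255−195) = 195 + 18 = 213 → 213
  → #ED7CD5
41% shade:
  R: 229 − 93.89 = 135.11 → 135
  G: 68 + 0.41×(0−68) = 68 − 27.88 = 40.12 → 40
  B: 195 − 79.95 = 115.05 → 115
  → #872873

#ED7CD5, #872873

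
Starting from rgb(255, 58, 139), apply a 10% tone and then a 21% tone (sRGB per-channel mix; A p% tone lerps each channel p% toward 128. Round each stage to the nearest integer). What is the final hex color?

A 10% tone moves each channel 10% toward 128:
  R: 255 + 0.1×(128−255) = 255 − 12.7 = 242.3 → 242
  G: 58 + 7 = 65 → 65
  B: 139 − 1.1 = 137.9 → 138
After the tone: rgb(242, 65, 138) = #f2418a.
Per channel, c → c + 0.21(128 − c):
  R: 242 + 0.21×(128−242) = 242 − 23.94 = 218.06 → 218
  G: 65 + 13.23 = 78.23 → 78
  B: 138 + 0.21×(128−138) = 138 − 2.1 = 135.9 → 136
rgb(218, 78, 136) = #da4e88.

#da4e88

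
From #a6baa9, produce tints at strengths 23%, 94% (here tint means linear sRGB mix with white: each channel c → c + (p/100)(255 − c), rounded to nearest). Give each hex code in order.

#a6baa9 is rgb(166, 186, 169).
23%: (166 + 20.47 = 186.47→186, 186 + 15.87 = 201.87→202, 169 + 19.78 = 188.78→189) → #bacabd
94%: (166 + 83.66 = 249.66→250, 186 + 64.86 = 250.86→251, 169 + 80.84 = 249.84→250) → #fafbfa

#bacabd, #fafbfa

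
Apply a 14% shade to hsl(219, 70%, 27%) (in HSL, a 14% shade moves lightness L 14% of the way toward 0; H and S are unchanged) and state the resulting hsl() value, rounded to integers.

hsl(219, 70%, 23%)

L moves 14% from 27 toward 0: 27 − 3.78 = 23.22 → 23.
H and S are unchanged.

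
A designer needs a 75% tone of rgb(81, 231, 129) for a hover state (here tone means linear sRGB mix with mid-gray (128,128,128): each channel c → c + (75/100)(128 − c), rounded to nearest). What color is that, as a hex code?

#749A80

Per channel, c → c + 0.75(128 − c):
  R: 81 + 0.75×(128−81) = 81 + 35.25 = 116.25 → 116
  G: 231 + 0.75×(128−231) = 231 − 77.25 = 153.75 → 154
  B: 129 − 0.75 = 128.25 → 128
rgb(116, 154, 128) = #749A80.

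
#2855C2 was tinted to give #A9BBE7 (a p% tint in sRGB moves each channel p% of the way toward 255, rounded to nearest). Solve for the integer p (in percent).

#2855C2 is rgb(40, 85, 194); #A9BBE7 is rgb(169, 187, 231).
On the R channel (widest range): 169 ≈ 40 + (p/100)(255 − 40), so p ≈ 100×(169 − 40)/(255 − 40) = 12900/215 = 60.00.
p = 60 reproduces all three channels after rounding.

60%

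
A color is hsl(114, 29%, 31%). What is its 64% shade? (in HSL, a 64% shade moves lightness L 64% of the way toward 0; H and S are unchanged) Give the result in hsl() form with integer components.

L moves 64% from 31 toward 0: 31 − 19.84 = 11.16 → 11.
H and S are unchanged.

hsl(114, 29%, 11%)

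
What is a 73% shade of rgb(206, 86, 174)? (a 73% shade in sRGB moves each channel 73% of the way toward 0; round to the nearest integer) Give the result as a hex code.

A 73% shade moves each channel 73% toward 0:
  R: 206 + 0.73×(0−206) = 206 − 150.38 = 55.62 → 56
  G: 86 + 0.73×(0−86) = 86 − 62.78 = 23.22 → 23
  B: 174 + 0.73×(0−174) = 174 − 127.02 = 46.98 → 47
rgb(56, 23, 47) = #38172F.

#38172F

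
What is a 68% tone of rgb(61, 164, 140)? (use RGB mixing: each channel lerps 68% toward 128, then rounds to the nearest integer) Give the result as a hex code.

#6B8C84

A 68% tone moves each channel 68% toward 128:
  R: 61 + 0.68×(128−61) = 61 + 45.56 = 106.56 → 107
  G: 164 + 0.68×(128−164) = 164 − 24.48 = 139.52 → 140
  B: 140 − 8.16 = 131.84 → 132
rgb(107, 140, 132) = #6B8C84.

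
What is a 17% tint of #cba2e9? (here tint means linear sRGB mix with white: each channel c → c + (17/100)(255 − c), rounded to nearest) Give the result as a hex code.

#cba2e9 is rgb(203, 162, 233).
A 17% tint moves each channel 17% toward 255:
  R: 203 + 8.84 = 211.84 → 212
  G: 162 + 15.81 = 177.81 → 178
  B: 233 + 3.74 = 236.74 → 237
rgb(212, 178, 237) = #d4b2ed.

#d4b2ed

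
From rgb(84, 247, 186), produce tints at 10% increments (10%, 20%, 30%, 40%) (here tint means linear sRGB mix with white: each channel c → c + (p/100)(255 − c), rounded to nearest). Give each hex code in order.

#65F8C1, #76F9C8, #87F9CF, #98FAD6

10%: (84 + 17.1 = 101.1→101, 247 + 0.8 = 247.8→248, 186 + 6.9 = 192.9→193) → #65F8C1
20%: (84 + 34.2 = 118.2→118, 247 + 1.6 = 248.6→249, 186 + 13.8 = 199.8→200) → #76F9C8
30%: (84 + 51.3 = 135.3→135, 247 + 2.4 = 249.4→249, 186 + 20.7 = 206.7→207) → #87F9CF
40%: (84 + 68.4 = 152.4→152, 247 + 3.2 = 250.2→250, 186 + 27.6 = 213.6→214) → #98FAD6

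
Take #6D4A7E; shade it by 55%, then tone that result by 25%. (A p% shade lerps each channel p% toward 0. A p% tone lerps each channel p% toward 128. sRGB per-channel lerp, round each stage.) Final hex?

#45394B

#6D4A7E is rgb(109, 74, 126).
Per channel, c → c + 0.55(0 − c):
  R: 109 + 0.55×(0−109) = 109 − 59.95 = 49.05 → 49
  G: 74 − 40.7 = 33.3 → 33
  B: 126 − 69.3 = 56.7 → 57
After the shade: rgb(49, 33, 57) = #312139.
Per channel, c → c + 0.25(128 − c):
  R: 49 + 0.25×(128−49) = 49 + 19.75 = 68.75 → 69
  G: 33 + 23.75 = 56.75 → 57
  B: 57 + 0.25×(128−57) = 57 + 17.75 = 74.75 → 75
rgb(69, 57, 75) = #45394B.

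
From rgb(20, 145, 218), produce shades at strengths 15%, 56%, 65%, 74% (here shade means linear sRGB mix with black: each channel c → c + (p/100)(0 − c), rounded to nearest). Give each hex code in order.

#117bb9, #094060, #07334c, #052639

15%: (20 − 3 = 17→17, 145 − 21.75 = 123.25→123, 218 − 32.7 = 185.3→185) → #117bb9
56%: (20 − 11.2 = 8.8→9, 145 − 81.2 = 63.8→64, 218 − 122.08 = 95.92→96) → #094060
65%: (20 − 13 = 7→7, 145 − 94.25 = 50.75→51, 218 − 141.7 = 76.3→76) → #07334c
74%: (20 − 14.8 = 5.2→5, 145 − 107.3 = 37.7→38, 218 − 161.32 = 56.68→57) → #052639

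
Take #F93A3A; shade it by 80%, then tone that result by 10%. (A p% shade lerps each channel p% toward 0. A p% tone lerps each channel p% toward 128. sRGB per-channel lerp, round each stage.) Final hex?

#F93A3A is rgb(249, 58, 58).
Per channel, c → c + 0.8(0 − c):
  R: 249 + 0.8×(0−249) = 249 − 199.2 = 49.8 → 50
  G: 58 + 0.8×(0−58) = 58 − 46.4 = 11.6 → 12
  B: 58 + 0.8×(0−58) = 58 − 46.4 = 11.6 → 12
After the shade: rgb(50, 12, 12) = #320C0C.
Lerp each channel 10% toward 128:
  R: 50 + 0.1×(128−50) = 50 + 7.8 = 57.8 → 58
  G: 12 + 11.6 = 23.6 → 24
  B: 12 + 11.6 = 23.6 → 24
rgb(58, 24, 24) = #3A1818.

#3A1818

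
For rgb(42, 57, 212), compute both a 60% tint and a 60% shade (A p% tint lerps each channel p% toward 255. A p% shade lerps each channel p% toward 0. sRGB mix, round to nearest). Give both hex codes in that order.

60% tint:
  R: 42 + 0.6×(255−42) = 42 + 127.8 = 169.8 → 170
  G: 57 + 0.6×(255−57) = 57 + 118.8 = 175.8 → 176
  B: 212 + 0.6×(255−212) = 212 + 25.8 = 237.8 → 238
  → #AAB0EE
60% shade:
  R: 42 − 25.2 = 16.8 → 17
  G: 57 + 0.6×(0−57) = 57 − 34.2 = 22.8 → 23
  B: 212 + 0.6×(0−212) = 212 − 127.2 = 84.8 → 85
  → #111755

#AAB0EE, #111755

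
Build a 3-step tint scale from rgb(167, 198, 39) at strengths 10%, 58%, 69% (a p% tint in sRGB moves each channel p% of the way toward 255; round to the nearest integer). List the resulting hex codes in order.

#B0CC3D, #DAE7A4, #E4EDBC

10%: (167 + 8.8 = 175.8→176, 198 + 5.7 = 203.7→204, 39 + 21.6 = 60.6→61) → #B0CC3D
58%: (167 + 51.04 = 218.04→218, 198 + 33.06 = 231.06→231, 39 + 125.28 = 164.28→164) → #DAE7A4
69%: (167 + 60.72 = 227.72→228, 198 + 39.33 = 237.33→237, 39 + 149.04 = 188.04→188) → #E4EDBC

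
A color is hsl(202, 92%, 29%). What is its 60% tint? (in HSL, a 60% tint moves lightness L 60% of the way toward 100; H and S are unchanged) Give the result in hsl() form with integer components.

hsl(202, 92%, 72%)

L moves 60% from 29 toward 100: 29 + 42.6 = 71.6 → 72.
H and S are unchanged.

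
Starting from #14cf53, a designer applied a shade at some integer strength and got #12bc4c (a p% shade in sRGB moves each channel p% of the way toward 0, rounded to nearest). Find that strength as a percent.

9%

#14cf53 is rgb(20, 207, 83); #12bc4c is rgb(18, 188, 76).
On the G channel (widest range): 188 ≈ 207 + (p/100)(0 − 207), so p ≈ 100×(188 − 207)/(0 − 207) = -1900/-207 = 9.18.
p = 9 reproduces all three channels after rounding.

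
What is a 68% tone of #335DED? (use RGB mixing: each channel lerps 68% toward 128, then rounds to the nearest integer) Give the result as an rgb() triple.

rgb(103, 117, 163)

#335DED is rgb(51, 93, 237).
A 68% tone moves each channel 68% toward 128:
  R: 51 + 0.68×(128−51) = 51 + 52.36 = 103.36 → 103
  G: 93 + 0.68×(128−93) = 93 + 23.8 = 116.8 → 117
  B: 237 + 0.68×(128−237) = 237 − 74.12 = 162.88 → 163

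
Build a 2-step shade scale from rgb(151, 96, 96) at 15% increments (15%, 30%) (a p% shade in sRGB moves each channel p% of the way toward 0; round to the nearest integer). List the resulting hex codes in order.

15%: (151 − 22.65 = 128.35→128, 96 − 14.4 = 81.6→82, 96 − 14.4 = 81.6→82) → #805252
30%: (151 − 45.3 = 105.7→106, 96 − 28.8 = 67.2→67, 96 − 28.8 = 67.2→67) → #6a4343

#805252, #6a4343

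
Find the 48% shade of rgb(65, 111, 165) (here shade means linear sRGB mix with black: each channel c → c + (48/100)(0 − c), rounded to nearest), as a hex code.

#223a56

Per channel, c → c + 0.48(0 − c):
  R: 65 − 31.2 = 33.8 → 34
  G: 111 + 0.48×(0−111) = 111 − 53.28 = 57.72 → 58
  B: 165 − 79.2 = 85.8 → 86
rgb(34, 58, 86) = #223a56.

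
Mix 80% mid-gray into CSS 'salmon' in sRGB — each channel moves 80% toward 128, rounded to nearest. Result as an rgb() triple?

CSS salmon is rgb(250, 128, 114).
An 80% tone moves each channel 80% toward 128:
  R: 250 + 0.8×(128−250) = 250 − 97.6 = 152.4 → 152
  G: 128 + 0.8×(128−128) = 128 + 0 = 128 → 128
  B: 114 + 0.8×(128−114) = 114 + 11.2 = 125.2 → 125

rgb(152, 128, 125)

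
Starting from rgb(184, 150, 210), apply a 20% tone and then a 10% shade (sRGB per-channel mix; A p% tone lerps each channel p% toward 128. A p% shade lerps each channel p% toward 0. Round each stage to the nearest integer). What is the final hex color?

#9C83AF

Per channel, c → c + 0.2(128 − c):
  R: 184 + 0.2×(128−184) = 184 − 11.2 = 172.8 → 173
  G: 150 + 0.2×(128−150) = 150 − 4.4 = 145.6 → 146
  B: 210 − 16.4 = 193.6 → 194
After the tone: rgb(173, 146, 194) = #AD92C2.
Lerp each channel 10% toward 0:
  R: 173 − 17.3 = 155.7 → 156
  G: 146 − 14.6 = 131.4 → 131
  B: 194 + 0.1×(0−194) = 194 − 19.4 = 174.6 → 175
rgb(156, 131, 175) = #9C83AF.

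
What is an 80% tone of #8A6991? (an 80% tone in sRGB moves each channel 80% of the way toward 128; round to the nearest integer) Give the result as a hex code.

#8A6991 is rgb(138, 105, 145).
An 80% tone moves each channel 80% toward 128:
  R: 138 + 0.8×(128−138) = 138 − 8 = 130 → 130
  G: 105 + 0.8×(128−105) = 105 + 18.4 = 123.4 → 123
  B: 145 − 13.6 = 131.4 → 131
rgb(130, 123, 131) = #827B83.

#827B83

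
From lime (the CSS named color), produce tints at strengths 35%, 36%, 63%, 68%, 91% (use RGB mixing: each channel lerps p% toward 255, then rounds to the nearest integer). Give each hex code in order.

#59FF59, #5CFF5C, #A1FFA1, #ADFFAD, #E8FFE8

CSS lime is rgb(0, 255, 0).
35%: (0 + 89.25 = 89.25→89, 255→255, 0 + 89.25 = 89.25→89) → #59FF59
36%: (0 + 91.8 = 91.8→92, 255→255, 0 + 91.8 = 91.8→92) → #5CFF5C
63%: (0 + 160.65 = 160.65→161, 255→255, 0 + 160.65 = 160.65→161) → #A1FFA1
68%: (0 + 173.4 = 173.4→173, 255→255, 0 + 173.4 = 173.4→173) → #ADFFAD
91%: (0 + 232.05 = 232.05→232, 255→255, 0 + 232.05 = 232.05→232) → #E8FFE8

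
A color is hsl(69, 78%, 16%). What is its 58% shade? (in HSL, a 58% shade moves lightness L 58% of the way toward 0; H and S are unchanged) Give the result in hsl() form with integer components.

L moves 58% from 16 toward 0: 16 − 9.28 = 6.72 → 7.
H and S are unchanged.

hsl(69, 78%, 7%)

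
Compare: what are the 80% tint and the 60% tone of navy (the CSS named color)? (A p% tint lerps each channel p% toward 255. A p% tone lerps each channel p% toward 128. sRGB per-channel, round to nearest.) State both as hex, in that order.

CSS navy is rgb(0, 0, 128).
80% tint:
  R: 0 + 0.8×(255−0) = 0 + 204 = 204 → 204
  G: 0 + 204 = 204 → 204
  B: 128 + 0.8×(255−128) = 128 + 101.6 = 229.6 → 230
  → #cccce6
60% tone:
  R: 0 + 0.6×(128−0) = 0 + 76.8 = 76.8 → 77
  G: 0 + 0.6×(128−0) = 0 + 76.8 = 76.8 → 77
  B: 128 + 0.6×(128−128) = 128 + 0 = 128 → 128
  → #4d4d80

#cccce6, #4d4d80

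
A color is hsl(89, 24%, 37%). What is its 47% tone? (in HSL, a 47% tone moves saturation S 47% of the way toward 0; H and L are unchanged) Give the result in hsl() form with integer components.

hsl(89, 13%, 37%)

S moves 47% from 24 toward 0: 24 − 11.28 = 12.72 → 13.
H and L are unchanged.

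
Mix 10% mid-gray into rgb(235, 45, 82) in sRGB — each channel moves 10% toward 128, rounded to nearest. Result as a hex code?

#E03557

Lerp each channel 10% toward 128:
  R: 235 + 0.1×(128−235) = 235 − 10.7 = 224.3 → 224
  G: 45 + 0.1×(128−45) = 45 + 8.3 = 53.3 → 53
  B: 82 + 4.6 = 86.6 → 87
rgb(224, 53, 87) = #E03557.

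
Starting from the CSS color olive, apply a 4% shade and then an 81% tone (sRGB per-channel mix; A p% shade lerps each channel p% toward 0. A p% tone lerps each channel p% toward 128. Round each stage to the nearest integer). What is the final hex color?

#7F7F68

CSS olive is rgb(128, 128, 0).
Lerp each channel 4% toward 0:
  R: 128 + 0.04×(0−128) = 128 − 5.12 = 122.88 → 123
  G: 128 + 0.04×(0−128) = 128 − 5.12 = 122.88 → 123
  B: 0 + 0.04×(0−0) = 0 + 0 = 0 → 0
After the shade: rgb(123, 123, 0) = #7B7B00.
Per channel, c → c + 0.81(128 − c):
  R: 123 + 0.81×(128−123) = 123 + 4.05 = 127.05 → 127
  G: 123 + 4.05 = 127.05 → 127
  B: 0 + 0.81×(128−0) = 0 + 103.68 = 103.68 → 104
rgb(127, 127, 104) = #7F7F68.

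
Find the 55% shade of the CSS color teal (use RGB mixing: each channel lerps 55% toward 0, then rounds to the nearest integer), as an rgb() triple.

rgb(0, 58, 58)

CSS teal is rgb(0, 128, 128).
A 55% shade moves each channel 55% toward 0:
  R: 0 + 0.55×(0−0) = 0 + 0 = 0 → 0
  G: 128 + 0.55×(0−128) = 128 − 70.4 = 57.6 → 58
  B: 128 + 0.55×(0−128) = 128 − 70.4 = 57.6 → 58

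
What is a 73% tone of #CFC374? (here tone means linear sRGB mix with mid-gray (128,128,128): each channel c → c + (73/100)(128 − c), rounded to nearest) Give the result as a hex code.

#95927D

#CFC374 is rgb(207, 195, 116).
Per channel, c → c + 0.73(128 − c):
  R: 207 + 0.73×(128−207) = 207 − 57.67 = 149.33 → 149
  G: 195 + 0.73×(128−195) = 195 − 48.91 = 146.09 → 146
  B: 116 + 8.76 = 124.76 → 125
rgb(149, 146, 125) = #95927D.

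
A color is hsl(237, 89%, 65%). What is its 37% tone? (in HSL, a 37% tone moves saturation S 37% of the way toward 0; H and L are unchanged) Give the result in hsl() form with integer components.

S moves 37% from 89 toward 0: 89 − 32.93 = 56.07 → 56.
H and L are unchanged.

hsl(237, 56%, 65%)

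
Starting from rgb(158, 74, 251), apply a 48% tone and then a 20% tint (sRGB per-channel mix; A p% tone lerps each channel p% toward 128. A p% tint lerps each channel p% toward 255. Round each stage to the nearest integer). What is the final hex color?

Per channel, c → c + 0.48(128 − c):
  R: 158 − 14.4 = 143.6 → 144
  G: 74 + 0.48×(128−74) = 74 + 25.92 = 99.92 → 100
  B: 251 + 0.48×(128−251) = 251 − 59.04 = 191.96 → 192
After the tone: rgb(144, 100, 192) = #9064c0.
Per channel, c → c + 0.2(255 − c):
  R: 144 + 0.2×(255−144) = 144 + 22.2 = 166.2 → 166
  G: 100 + 0.2×(255−100) = 100 + 31 = 131 → 131
  B: 192 + 0.2×(255−192) = 192 + 12.6 = 204.6 → 205
rgb(166, 131, 205) = #a683cd.

#a683cd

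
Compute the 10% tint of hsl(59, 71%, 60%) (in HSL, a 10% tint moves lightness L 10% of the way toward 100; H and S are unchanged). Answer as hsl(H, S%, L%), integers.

hsl(59, 71%, 64%)

L moves 10% from 60 toward 100: 60 + 4 = 64 → 64.
H and S are unchanged.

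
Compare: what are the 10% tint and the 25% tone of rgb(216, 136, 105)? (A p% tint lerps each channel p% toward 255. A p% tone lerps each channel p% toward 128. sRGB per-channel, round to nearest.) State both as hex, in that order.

10% tint:
  R: 216 + 0.1×(255−216) = 216 + 3.9 = 219.9 → 220
  G: 136 + 11.9 = 147.9 → 148
  B: 105 + 0.1×(255−105) = 105 + 15 = 120 → 120
  → #DC9478
25% tone:
  R: 216 + 0.25×(128−216) = 216 − 22 = 194 → 194
  G: 136 + 0.25×(128−136) = 136 − 2 = 134 → 134
  B: 105 + 5.75 = 110.75 → 111
  → #C2866F

#DC9478, #C2866F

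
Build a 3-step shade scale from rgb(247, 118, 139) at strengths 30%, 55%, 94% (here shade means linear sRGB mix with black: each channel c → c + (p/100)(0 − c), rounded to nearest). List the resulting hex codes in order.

30%: (247 − 74.1 = 172.9→173, 118 − 35.4 = 82.6→83, 139 − 41.7 = 97.3→97) → #AD5361
55%: (247 − 135.85 = 111.15→111, 118 − 64.9 = 53.1→53, 139 − 76.45 = 62.55→63) → #6F353F
94%: (247 − 232.18 = 14.82→15, 118 − 110.92 = 7.08→7, 139 − 130.66 = 8.34→8) → #0F0708

#AD5361, #6F353F, #0F0708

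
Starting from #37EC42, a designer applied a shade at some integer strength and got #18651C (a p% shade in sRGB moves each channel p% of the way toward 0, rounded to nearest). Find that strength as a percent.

#37EC42 is rgb(55, 236, 66); #18651C is rgb(24, 101, 28).
On the G channel (widest range): 101 ≈ 236 + (p/100)(0 − 236), so p ≈ 100×(101 − 236)/(0 − 236) = -13500/-236 = 57.20.
p = 57 reproduces all three channels after rounding.

57%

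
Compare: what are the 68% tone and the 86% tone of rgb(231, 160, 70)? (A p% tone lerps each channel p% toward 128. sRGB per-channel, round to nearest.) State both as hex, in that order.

#A18A6D, #8E8478

68% tone:
  R: 231 − 70.04 = 160.96 → 161
  G: 160 + 0.68×(128−160) = 160 − 21.76 = 138.24 → 138
  B: 70 + 39.44 = 109.44 → 109
  → #A18A6D
86% tone:
  R: 231 + 0.86×(128−231) = 231 − 88.58 = 142.42 → 142
  G: 160 − 27.52 = 132.48 → 132
  B: 70 + 0.86×(128−70) = 70 + 49.88 = 119.88 → 120
  → #8E8478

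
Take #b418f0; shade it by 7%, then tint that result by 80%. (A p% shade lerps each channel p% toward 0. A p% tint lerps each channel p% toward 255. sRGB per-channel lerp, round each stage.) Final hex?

#b418f0 is rgb(180, 24, 240).
Lerp each channel 7% toward 0:
  R: 180 − 12.6 = 167.4 → 167
  G: 24 − 1.68 = 22.32 → 22
  B: 240 − 16.8 = 223.2 → 223
After the shade: rgb(167, 22, 223) = #a716df.
An 80% tint moves each channel 80% toward 255:
  R: 167 + 0.8×(255−167) = 167 + 70.4 = 237.4 → 237
  G: 22 + 186.4 = 208.4 → 208
  B: 223 + 25.6 = 248.6 → 249
rgb(237, 208, 249) = #edd0f9.

#edd0f9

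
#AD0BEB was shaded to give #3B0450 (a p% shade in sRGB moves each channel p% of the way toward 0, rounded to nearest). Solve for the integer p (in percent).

#AD0BEB is rgb(173, 11, 235); #3B0450 is rgb(59, 4, 80).
On the B channel (widest range): 80 ≈ 235 + (p/100)(0 − 235), so p ≈ 100×(80 − 235)/(0 − 235) = -15500/-235 = 65.96.
p = 66 reproduces all three channels after rounding.

66%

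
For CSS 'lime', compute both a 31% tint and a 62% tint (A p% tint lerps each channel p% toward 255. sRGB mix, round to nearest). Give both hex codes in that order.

#4FFF4F, #9EFF9E

CSS lime is rgb(0, 255, 0).
31% tint:
  R: 0 + 0.31×(255−0) = 0 + 79.05 = 79.05 → 79
  G: 255 + 0 = 255 → 255
  B: 0 + 0.31×(255−0) = 0 + 79.05 = 79.05 → 79
  → #4FFF4F
62% tint:
  R: 0 + 158.1 = 158.1 → 158
  G: 255 + 0.62×(255−255) = 255 + 0 = 255 → 255
  B: 0 + 158.1 = 158.1 → 158
  → #9EFF9E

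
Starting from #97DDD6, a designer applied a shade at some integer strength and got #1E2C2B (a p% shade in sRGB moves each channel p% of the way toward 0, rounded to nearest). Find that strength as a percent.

80%

#97DDD6 is rgb(151, 221, 214); #1E2C2B is rgb(30, 44, 43).
On the G channel (widest range): 44 ≈ 221 + (p/100)(0 − 221), so p ≈ 100×(44 − 221)/(0 − 221) = -17700/-221 = 80.09.
p = 80 reproduces all three channels after rounding.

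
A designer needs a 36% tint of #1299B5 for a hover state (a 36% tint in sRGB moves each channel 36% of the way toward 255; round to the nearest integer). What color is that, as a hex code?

#67BED0

#1299B5 is rgb(18, 153, 181).
Lerp each channel 36% toward 255:
  R: 18 + 0.36×(255−18) = 18 + 85.32 = 103.32 → 103
  G: 153 + 36.72 = 189.72 → 190
  B: 181 + 26.64 = 207.64 → 208
rgb(103, 190, 208) = #67BED0.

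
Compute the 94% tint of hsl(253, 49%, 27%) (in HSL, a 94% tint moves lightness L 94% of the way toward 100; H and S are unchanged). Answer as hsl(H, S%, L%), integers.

L moves 94% from 27 toward 100: 27 + 68.62 = 95.62 → 96.
H and S are unchanged.

hsl(253, 49%, 96%)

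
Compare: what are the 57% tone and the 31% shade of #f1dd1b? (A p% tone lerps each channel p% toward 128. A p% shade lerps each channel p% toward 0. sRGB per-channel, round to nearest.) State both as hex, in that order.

#f1dd1b is rgb(241, 221, 27).
57% tone:
  R: 241 − 64.41 = 176.59 → 177
  G: 221 + 0.57×(128−221) = 221 − 53.01 = 167.99 → 168
  B: 27 + 57.57 = 84.57 → 85
  → #b1a855
31% shade:
  R: 241 + 0.31×(0−241) = 241 − 74.71 = 166.29 → 166
  G: 221 − 68.51 = 152.49 → 152
  B: 27 − 8.37 = 18.63 → 19
  → #a69813

#b1a855, #a69813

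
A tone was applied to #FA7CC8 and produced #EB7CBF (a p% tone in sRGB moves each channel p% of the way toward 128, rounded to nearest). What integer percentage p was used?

#FA7CC8 is rgb(250, 124, 200); #EB7CBF is rgb(235, 124, 191).
On the R channel (widest range): 235 ≈ 250 + (p/100)(128 − 250), so p ≈ 100×(235 − 250)/(128 − 250) = -1500/-122 = 12.30.
p = 12 reproduces all three channels after rounding.

12%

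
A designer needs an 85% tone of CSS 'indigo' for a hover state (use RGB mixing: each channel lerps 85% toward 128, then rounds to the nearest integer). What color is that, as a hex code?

#786d80

CSS indigo is rgb(75, 0, 130).
An 85% tone moves each channel 85% toward 128:
  R: 75 + 45.05 = 120.05 → 120
  G: 0 + 0.85×(128−0) = 0 + 108.8 = 108.8 → 109
  B: 130 − 1.7 = 128.3 → 128
rgb(120, 109, 128) = #786d80.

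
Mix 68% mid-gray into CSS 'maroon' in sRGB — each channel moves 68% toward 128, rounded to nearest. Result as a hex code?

CSS maroon is rgb(128, 0, 0).
A 68% tone moves each channel 68% toward 128:
  R: 128 + 0.68×(128−128) = 128 + 0 = 128 → 128
  G: 0 + 0.68×(128−0) = 0 + 87.04 = 87.04 → 87
  B: 0 + 0.68×(128−0) = 0 + 87.04 = 87.04 → 87
rgb(128, 87, 87) = #805757.

#805757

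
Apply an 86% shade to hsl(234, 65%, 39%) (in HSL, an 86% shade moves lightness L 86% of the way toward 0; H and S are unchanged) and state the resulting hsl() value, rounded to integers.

hsl(234, 65%, 5%)

L moves 86% from 39 toward 0: 39 − 33.54 = 5.46 → 5.
H and S are unchanged.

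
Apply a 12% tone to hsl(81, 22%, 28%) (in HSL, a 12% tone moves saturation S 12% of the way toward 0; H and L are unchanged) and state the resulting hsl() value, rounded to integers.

S moves 12% from 22 toward 0: 22 − 2.64 = 19.36 → 19.
H and L are unchanged.

hsl(81, 19%, 28%)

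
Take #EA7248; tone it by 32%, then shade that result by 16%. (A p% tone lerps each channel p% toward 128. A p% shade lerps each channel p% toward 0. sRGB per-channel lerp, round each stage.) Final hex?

#EA7248 is rgb(234, 114, 72).
Lerp each channel 32% toward 128:
  R: 234 + 0.32×(128−234) = 234 − 33.92 = 200.08 → 200
  G: 114 + 0.32×(128−114) = 114 + 4.48 = 118.48 → 118
  B: 72 + 0.32×(128−72) = 72 + 17.92 = 89.92 → 90
After the tone: rgb(200, 118, 90) = #C8765A.
Lerp each channel 16% toward 0:
  R: 200 − 32 = 168 → 168
  G: 118 + 0.16×(0−118) = 118 − 18.88 = 99.12 → 99
  B: 90 + 0.16×(0−90) = 90 − 14.4 = 75.6 → 76
rgb(168, 99, 76) = #A8634C.

#A8634C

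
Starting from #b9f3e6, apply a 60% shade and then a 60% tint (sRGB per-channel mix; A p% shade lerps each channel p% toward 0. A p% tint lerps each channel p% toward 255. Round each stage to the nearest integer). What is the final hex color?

#b7c0be

#b9f3e6 is rgb(185, 243, 230).
Lerp each channel 60% toward 0:
  R: 185 + 0.6×(0−185) = 185 − 111 = 74 → 74
  G: 243 + 0.6×(0−243) = 243 − 145.8 = 97.2 → 97
  B: 230 + 0.6×(0−230) = 230 − 138 = 92 → 92
After the shade: rgb(74, 97, 92) = #4a615c.
A 60% tint moves each channel 60% toward 255:
  R: 74 + 108.6 = 182.6 → 183
  G: 97 + 0.6×(255−97) = 97 + 94.8 = 191.8 → 192
  B: 92 + 0.6×(255−92) = 92 + 97.8 = 189.8 → 190
rgb(183, 192, 190) = #b7c0be.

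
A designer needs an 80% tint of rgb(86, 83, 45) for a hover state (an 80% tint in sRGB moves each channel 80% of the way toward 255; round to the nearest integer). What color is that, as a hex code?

#ddddd5

Lerp each channel 80% toward 255:
  R: 86 + 135.2 = 221.2 → 221
  G: 83 + 0.8×(255−83) = 83 + 137.6 = 220.6 → 221
  B: 45 + 168 = 213 → 213
rgb(221, 221, 213) = #ddddd5.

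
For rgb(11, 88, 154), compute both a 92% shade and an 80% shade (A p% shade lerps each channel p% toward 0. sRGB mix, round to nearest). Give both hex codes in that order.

92% shade:
  R: 11 − 10.12 = 0.88 → 1
  G: 88 + 0.92×(0−88) = 88 − 80.96 = 7.04 → 7
  B: 154 + 0.92×(0−154) = 154 − 141.68 = 12.32 → 12
  → #01070C
80% shade:
  R: 11 − 8.8 = 2.2 → 2
  G: 88 + 0.8×(0−88) = 88 − 70.4 = 17.6 → 18
  B: 154 + 0.8×(0−154) = 154 − 123.2 = 30.8 → 31
  → #02121F

#01070C, #02121F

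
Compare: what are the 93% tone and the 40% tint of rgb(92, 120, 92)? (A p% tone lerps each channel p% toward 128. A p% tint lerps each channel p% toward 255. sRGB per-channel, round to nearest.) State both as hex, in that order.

#7d7f7d, #9dae9d

93% tone:
  R: 92 + 0.93×(128−92) = 92 + 33.48 = 125.48 → 125
  G: 120 + 7.44 = 127.44 → 127
  B: 92 + 0.93×(128−92) = 92 + 33.48 = 125.48 → 125
  → #7d7f7d
40% tint:
  R: 92 + 0.4×(255−92) = 92 + 65.2 = 157.2 → 157
  G: 120 + 54 = 174 → 174
  B: 92 + 0.4×(255−92) = 92 + 65.2 = 157.2 → 157
  → #9dae9d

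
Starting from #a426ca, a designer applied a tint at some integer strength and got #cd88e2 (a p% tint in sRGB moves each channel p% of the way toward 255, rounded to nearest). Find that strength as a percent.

#a426ca is rgb(164, 38, 202); #cd88e2 is rgb(205, 136, 226).
On the G channel (widest range): 136 ≈ 38 + (p/100)(255 − 38), so p ≈ 100×(136 − 38)/(255 − 38) = 9800/217 = 45.16.
p = 45 reproduces all three channels after rounding.

45%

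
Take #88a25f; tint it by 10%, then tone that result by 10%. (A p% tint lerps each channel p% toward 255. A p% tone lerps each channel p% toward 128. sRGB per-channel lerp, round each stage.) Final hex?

#88a25f is rgb(136, 162, 95).
Lerp each channel 10% toward 255:
  R: 136 + 11.9 = 147.9 → 148
  G: 162 + 9.3 = 171.3 → 171
  B: 95 + 0.1×(255−95) = 95 + 16 = 111 → 111
After the tint: rgb(148, 171, 111) = #94ab6f.
Lerp each channel 10% toward 128:
  R: 148 − 2 = 146 → 146
  G: 171 + 0.1×(128−171) = 171 − 4.3 = 166.7 → 167
  B: 111 + 0.1×(128−111) = 111 + 1.7 = 112.7 → 113
rgb(146, 167, 113) = #92a771.

#92a771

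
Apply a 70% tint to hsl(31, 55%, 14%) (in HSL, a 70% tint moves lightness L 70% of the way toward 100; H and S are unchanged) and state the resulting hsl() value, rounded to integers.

hsl(31, 55%, 74%)

L moves 70% from 14 toward 100: 14 + 60.2 = 74.2 → 74.
H and S are unchanged.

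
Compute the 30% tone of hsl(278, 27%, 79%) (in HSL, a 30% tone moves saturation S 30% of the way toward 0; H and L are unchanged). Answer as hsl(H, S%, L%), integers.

hsl(278, 19%, 79%)

S moves 30% from 27 toward 0: 27 − 8.1 = 18.9 → 19.
H and L are unchanged.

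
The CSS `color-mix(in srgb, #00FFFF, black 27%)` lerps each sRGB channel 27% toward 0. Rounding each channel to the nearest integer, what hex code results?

#00BABA

#00FFFF is rgb(0, 255, 255).
Lerp each channel 27% toward 0:
  R: 0 + 0.27×(0−0) = 0 + 0 = 0 → 0
  G: 255 + 0.27×(0−255) = 255 − 68.85 = 186.15 → 186
  B: 255 − 68.85 = 186.15 → 186
rgb(0, 186, 186) = #00BABA.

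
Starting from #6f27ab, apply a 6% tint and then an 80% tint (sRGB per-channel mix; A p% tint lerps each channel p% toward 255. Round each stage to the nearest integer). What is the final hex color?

#6f27ab is rgb(111, 39, 171).
Per channel, c → c + 0.06(255 − c):
  R: 111 + 0.06×(255−111) = 111 + 8.64 = 119.64 → 120
  G: 39 + 12.96 = 51.96 → 52
  B: 171 + 0.06×(255−171) = 171 + 5.04 = 176.04 → 176
After the tint: rgb(120, 52, 176) = #7834b0.
An 80% tint moves each channel 80% toward 255:
  R: 120 + 0.8×(255−120) = 120 + 108 = 228 → 228
  G: 52 + 162.4 = 214.4 → 214
  B: 176 + 0.8×(255−176) = 176 + 63.2 = 239.2 → 239
rgb(228, 214, 239) = #e4d6ef.

#e4d6ef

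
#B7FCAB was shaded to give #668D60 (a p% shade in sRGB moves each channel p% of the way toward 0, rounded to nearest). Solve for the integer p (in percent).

44%

#B7FCAB is rgb(183, 252, 171); #668D60 is rgb(102, 141, 96).
On the G channel (widest range): 141 ≈ 252 + (p/100)(0 − 252), so p ≈ 100×(141 − 252)/(0 − 252) = -11100/-252 = 44.05.
p = 44 reproduces all three channels after rounding.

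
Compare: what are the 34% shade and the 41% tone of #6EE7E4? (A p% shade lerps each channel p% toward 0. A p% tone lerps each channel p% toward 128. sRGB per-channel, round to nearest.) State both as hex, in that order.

#6EE7E4 is rgb(110, 231, 228).
34% shade:
  R: 110 + 0.34×(0−110) = 110 − 37.4 = 72.6 → 73
  G: 231 + 0.34×(0−231) = 231 − 78.54 = 152.46 → 152
  B: 228 − 77.52 = 150.48 → 150
  → #499896
41% tone:
  R: 110 + 7.38 = 117.38 → 117
  G: 231 + 0.41×(128−231) = 231 − 42.23 = 188.77 → 189
  B: 228 + 0.41×(128−228) = 228 − 41 = 187 → 187
  → #75BDBB

#499896, #75BDBB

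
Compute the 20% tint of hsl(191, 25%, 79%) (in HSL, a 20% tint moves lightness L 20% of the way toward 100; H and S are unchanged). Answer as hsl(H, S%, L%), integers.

L moves 20% from 79 toward 100: 79 + 4.2 = 83.2 → 83.
H and S are unchanged.

hsl(191, 25%, 83%)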